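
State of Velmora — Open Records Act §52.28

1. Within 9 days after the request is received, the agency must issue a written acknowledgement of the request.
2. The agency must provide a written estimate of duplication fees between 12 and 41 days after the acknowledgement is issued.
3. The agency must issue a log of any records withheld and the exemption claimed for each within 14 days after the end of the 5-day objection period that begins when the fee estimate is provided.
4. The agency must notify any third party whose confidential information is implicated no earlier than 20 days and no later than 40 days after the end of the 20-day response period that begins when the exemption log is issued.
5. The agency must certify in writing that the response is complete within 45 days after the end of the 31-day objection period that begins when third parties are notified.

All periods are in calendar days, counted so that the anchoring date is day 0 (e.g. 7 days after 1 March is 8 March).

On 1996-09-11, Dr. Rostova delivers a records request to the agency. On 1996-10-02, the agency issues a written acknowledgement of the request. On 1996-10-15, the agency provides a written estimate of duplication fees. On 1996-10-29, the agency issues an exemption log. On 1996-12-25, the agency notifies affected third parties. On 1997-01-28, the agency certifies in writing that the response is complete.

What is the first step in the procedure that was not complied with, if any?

Step 1

(1) due by 1996-09-11 + 9 days = 1996-09-20; 1996-10-02 misses that deadline by 12 days.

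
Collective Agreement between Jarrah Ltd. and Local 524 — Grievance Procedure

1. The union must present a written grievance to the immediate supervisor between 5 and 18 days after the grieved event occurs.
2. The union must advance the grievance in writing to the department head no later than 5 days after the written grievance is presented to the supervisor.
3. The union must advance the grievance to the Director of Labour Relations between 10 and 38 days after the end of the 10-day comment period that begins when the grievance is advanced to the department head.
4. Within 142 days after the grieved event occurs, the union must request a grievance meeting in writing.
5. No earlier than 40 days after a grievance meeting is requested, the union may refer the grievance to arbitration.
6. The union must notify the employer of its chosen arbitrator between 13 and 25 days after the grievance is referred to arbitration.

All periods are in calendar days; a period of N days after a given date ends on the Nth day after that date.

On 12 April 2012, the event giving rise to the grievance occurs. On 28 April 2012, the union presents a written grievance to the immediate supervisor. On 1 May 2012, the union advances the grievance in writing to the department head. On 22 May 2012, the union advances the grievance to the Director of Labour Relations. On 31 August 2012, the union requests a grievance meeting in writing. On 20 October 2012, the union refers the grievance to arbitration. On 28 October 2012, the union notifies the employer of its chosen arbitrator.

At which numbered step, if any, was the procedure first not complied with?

Step 1 — 5 and 18 days from 12 April 2012 (when the grieved event occurs) are 17 April 2012 and 30 April 2012 respectively; done 28 April 2012, which is between those dates.
Step 2 — counting 5 days from 28 April 2012 (when the written grievance is presented to the supervisor) gives a deadline of 3 May 2012; done 1 May 2012 — timely.
Step 3 — 10 and 38 days from 11 May 2012 (end of the 10-day comment period, which began when the grievance is advanced to the department head on 1 May 2012) are 21 May 2012 and 18 June 2012 respectively; done 22 May 2012 — within the window.
Step 4 — counting 142 days from 12 April 2012 (when the grieved event occurs) gives a deadline of 1 September 2012; completed 31 August 2012, before the deadline.
Step 5 — must wait 40 days from 31 August 2012 (when a grievance meeting is requested), so not before 10 October 2012; done 20 October 2012 — permitted.
Step 6 — 13 and 25 days from 20 October 2012 (when the grievance is referred to arbitration) are 2 November 2012 and 14 November 2012 respectively; done 28 October 2012 — 5 days before the window opened.
No need to go further; step 6 was not satisfied.

Step 6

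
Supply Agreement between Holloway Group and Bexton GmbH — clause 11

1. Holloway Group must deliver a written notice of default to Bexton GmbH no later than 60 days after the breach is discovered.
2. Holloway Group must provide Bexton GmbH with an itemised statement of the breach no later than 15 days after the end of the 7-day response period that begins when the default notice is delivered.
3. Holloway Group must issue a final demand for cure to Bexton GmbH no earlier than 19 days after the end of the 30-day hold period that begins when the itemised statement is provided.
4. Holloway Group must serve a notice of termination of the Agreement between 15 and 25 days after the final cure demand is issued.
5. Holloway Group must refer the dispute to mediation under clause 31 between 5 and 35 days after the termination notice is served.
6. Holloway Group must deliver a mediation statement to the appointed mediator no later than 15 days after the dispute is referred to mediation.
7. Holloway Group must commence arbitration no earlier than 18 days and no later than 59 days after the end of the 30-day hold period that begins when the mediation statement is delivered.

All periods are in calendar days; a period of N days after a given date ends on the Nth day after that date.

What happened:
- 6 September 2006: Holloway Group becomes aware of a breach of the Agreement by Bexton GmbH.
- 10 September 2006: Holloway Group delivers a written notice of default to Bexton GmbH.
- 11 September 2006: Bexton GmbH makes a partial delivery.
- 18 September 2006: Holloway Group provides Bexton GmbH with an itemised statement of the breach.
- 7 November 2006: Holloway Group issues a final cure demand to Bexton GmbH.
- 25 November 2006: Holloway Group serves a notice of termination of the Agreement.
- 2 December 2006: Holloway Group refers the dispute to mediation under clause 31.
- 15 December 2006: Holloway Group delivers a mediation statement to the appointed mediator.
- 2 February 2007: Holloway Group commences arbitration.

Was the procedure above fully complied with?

Yes

Step 1 — counting 60 days from 6 September 2006 (when the breach is discovered) gives a deadline of 5 November 2006; 10 September 2006 is within that limit.
Step 2 — counting 15 days from 17 September 2006 (end of the 7-day response period, which began when the default notice is delivered on 10 September 2006) gives a deadline of 2 October 2006; done 18 September 2006 — timely.
Step 3 — must wait 19 days from 18 October 2006 (end of the 30-day hold period, which began when the itemised statement is provided on 18 September 2006), so not before 6 November 2006; 7 November 2006 is on or after that date.
Step 4 — 15 and 25 days from 7 November 2006 (when the final cure demand is issued) are 22 November 2006 and 2 December 2006 respectively; 25 November 2006 falls inside that range.
Step 5 — 5 and 35 days from 25 November 2006 (when the termination notice is served) are 30 November 2006 and 30 December 2006 respectively; done 2 December 2006, which is between those dates.
Step 6 — counting 15 days from 2 December 2006 (when the dispute is referred to mediation) gives a deadline of 17 December 2006; done 15 December 2006 — timely.
Step 7 — 18 and 59 days from 14 January 2007 (end of the 30-day hold period, which began when the mediation statement is delivered on 15 December 2006) are 1 February 2007 and 14 March 2007 respectively; 2 February 2007 falls inside that range.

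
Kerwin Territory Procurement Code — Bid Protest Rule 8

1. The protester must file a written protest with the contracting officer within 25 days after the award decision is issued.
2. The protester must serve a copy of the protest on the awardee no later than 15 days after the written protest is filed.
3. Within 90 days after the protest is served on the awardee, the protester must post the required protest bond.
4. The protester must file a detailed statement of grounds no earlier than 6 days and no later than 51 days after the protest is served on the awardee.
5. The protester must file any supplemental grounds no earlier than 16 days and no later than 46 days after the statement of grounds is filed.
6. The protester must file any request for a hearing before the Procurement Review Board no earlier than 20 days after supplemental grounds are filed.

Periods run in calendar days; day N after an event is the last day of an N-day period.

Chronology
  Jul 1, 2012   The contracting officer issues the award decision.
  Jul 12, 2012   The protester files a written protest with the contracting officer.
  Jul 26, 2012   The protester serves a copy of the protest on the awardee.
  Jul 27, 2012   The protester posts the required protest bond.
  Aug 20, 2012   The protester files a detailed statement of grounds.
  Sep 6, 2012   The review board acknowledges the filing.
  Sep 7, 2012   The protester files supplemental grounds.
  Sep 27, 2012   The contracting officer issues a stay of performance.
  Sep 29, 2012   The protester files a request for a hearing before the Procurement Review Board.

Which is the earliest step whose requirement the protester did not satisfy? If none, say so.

Step 1: 25 days after Jul 1, 2012 (when the award decision is issued) is Jul 26, 2012; done Jul 12, 2012 — timely.
Step 2: 15 days after Jul 12, 2012 (when the written protest is filed) is Jul 27, 2012; done Jul 26, 2012 — timely.
Step 3: 90 days after Jul 26, 2012 (when the protest is served on the awardee) is Oct 24, 2012; Jul 27, 2012 is within that limit.
Step 4: the window is 6–51 days after Jul 26, 2012 (when the protest is served on the awardee), so Aug 1, 2012 through Sep 15, 2012; Aug 20, 2012 falls inside that range.
Step 5: the window is 16–46 days after Aug 20, 2012 (when the statement of grounds is filed), so Sep 5, 2012 through Oct 5, 2012; done Sep 7, 2012, which is between those dates.
Step 6: the earliest permitted date is 20 days after Sep 7, 2012 (when supplemental grounds are filed), i.e. Sep 27, 2012; done Sep 29, 2012 — permitted.

None — every step was satisfied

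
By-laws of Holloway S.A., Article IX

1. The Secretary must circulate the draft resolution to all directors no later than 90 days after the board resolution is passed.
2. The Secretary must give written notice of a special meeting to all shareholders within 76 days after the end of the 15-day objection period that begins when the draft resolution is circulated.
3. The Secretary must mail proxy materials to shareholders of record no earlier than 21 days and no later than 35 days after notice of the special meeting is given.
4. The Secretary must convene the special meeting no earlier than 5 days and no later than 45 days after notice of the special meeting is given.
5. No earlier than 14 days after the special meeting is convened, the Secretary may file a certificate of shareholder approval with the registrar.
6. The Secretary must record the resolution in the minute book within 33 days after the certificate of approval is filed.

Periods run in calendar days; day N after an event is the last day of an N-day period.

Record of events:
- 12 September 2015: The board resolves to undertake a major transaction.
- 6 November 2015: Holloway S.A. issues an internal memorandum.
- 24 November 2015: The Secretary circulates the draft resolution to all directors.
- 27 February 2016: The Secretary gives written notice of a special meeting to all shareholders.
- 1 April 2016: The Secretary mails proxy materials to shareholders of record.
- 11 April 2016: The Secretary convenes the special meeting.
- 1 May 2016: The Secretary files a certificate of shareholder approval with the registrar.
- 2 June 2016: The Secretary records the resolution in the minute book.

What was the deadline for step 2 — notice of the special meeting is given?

The draft resolution is circulated on 24 November 2015; the 15-day objection period therefore ends 9 December 2015, and step 2 runs from that date. 76 days after 9 December 2015 is 23 February 2016.

23 February 2016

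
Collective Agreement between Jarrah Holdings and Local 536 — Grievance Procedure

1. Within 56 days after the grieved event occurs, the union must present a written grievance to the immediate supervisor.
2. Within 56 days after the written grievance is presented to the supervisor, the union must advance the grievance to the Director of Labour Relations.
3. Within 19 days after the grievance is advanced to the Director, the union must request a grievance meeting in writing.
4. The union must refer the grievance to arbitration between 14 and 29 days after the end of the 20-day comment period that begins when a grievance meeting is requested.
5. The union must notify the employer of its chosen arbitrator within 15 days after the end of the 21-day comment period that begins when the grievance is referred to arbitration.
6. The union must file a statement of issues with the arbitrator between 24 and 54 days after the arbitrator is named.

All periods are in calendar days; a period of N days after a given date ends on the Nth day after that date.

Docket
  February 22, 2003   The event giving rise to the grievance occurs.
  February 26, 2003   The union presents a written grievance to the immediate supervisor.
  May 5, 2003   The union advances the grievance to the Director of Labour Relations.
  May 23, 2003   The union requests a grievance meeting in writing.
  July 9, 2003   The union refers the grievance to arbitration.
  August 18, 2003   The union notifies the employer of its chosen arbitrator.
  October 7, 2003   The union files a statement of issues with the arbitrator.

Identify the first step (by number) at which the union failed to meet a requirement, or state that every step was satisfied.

Step 1: 56 days after February 22, 2003 (when the grieved event occurs) is April 19, 2003; done February 26, 2003 — timely.
Step 2: 56 days after February 26, 2003 (when the written grievance is presented to the supervisor) is April 23, 2003; not done until May 5, 2003, 12 days after the deadline.

Step 2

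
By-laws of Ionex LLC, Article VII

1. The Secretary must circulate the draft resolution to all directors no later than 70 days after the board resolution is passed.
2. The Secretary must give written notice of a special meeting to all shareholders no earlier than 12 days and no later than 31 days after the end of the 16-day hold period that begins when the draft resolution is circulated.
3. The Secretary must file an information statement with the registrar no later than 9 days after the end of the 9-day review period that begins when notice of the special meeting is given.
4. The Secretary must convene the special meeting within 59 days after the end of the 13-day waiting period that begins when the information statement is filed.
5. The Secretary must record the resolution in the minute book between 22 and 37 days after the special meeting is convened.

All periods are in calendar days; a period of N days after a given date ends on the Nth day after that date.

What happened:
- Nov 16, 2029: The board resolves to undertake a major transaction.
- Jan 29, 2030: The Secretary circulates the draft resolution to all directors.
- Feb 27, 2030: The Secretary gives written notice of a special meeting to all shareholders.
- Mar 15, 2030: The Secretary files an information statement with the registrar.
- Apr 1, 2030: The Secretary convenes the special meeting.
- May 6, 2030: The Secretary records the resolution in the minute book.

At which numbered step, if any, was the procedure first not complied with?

Step 1 — counting 70 days from Nov 16, 2029 (when the board resolution is passed) gives a deadline of Jan 25, 2030; done Jan 29, 2030 — 4 days late.
The procedure was therefore not followed at step 1.

Step 1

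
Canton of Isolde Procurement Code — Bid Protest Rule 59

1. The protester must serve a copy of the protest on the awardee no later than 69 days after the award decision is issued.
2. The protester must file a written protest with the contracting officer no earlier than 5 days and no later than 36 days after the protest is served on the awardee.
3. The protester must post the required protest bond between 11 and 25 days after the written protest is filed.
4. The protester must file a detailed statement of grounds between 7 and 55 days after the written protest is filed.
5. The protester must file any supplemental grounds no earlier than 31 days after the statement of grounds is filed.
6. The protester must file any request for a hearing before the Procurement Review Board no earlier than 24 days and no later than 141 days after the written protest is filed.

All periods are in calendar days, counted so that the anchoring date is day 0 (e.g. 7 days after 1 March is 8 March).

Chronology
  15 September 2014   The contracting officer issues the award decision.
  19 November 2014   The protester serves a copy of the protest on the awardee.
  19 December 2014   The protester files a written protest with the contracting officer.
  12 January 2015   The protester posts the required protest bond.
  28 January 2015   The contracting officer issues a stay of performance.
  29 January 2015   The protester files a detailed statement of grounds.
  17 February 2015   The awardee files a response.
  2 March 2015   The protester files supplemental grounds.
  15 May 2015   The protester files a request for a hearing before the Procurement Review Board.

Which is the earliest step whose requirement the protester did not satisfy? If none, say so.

Step 1: 69 days after 15 September 2014 (when the award decision is issued) is 23 November 2014; done 19 November 2014 — timely.
Step 2: the window is 5–36 days after 19 November 2014 (when the protest is served on the awardee), so 24 November 2014 through 25 December 2014; 19 December 2014 falls inside that range.
Step 3: the window is 11–25 days after 19 December 2014 (when the written protest is filed), so 30 December 2014 through 13 January 2015; done 12 January 2015 — within the window.
Step 4: the window is 7–55 days after 19 December 2014 (when the written protest is filed), so 26 December 2014 through 12 February 2015; done 29 January 2015 — within the window.
Step 5: the earliest permitted date is 31 days after 29 January 2015 (when the statement of grounds is filed), i.e. 1 March 2015; done 2 March 2015 — permitted.
Step 6: the window is 24–141 days after 19 December 2014 (when the written protest is filed), so 12 January 2015 through 9 May 2015; 15 May 2015 is 6 days past the end of the window.
The analysis stops there.

Step 6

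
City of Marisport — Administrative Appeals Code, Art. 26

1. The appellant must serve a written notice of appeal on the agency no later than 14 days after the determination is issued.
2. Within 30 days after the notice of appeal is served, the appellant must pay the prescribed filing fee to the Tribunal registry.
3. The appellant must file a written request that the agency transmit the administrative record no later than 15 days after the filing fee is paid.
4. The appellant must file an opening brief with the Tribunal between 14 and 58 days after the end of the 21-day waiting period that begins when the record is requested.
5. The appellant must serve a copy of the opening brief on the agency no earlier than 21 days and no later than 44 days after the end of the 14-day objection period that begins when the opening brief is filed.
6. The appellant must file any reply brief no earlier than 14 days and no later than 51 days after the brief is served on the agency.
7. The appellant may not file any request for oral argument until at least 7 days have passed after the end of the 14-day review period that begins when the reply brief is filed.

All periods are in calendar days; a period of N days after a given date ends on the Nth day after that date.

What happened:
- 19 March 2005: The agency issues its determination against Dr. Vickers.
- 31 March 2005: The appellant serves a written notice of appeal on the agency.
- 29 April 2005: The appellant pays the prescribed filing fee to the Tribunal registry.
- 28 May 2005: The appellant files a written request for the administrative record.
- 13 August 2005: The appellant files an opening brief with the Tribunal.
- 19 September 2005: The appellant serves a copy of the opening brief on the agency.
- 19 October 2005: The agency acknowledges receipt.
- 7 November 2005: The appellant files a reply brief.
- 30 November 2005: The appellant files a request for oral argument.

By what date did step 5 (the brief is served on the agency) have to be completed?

The opening brief is filed on 13 August 2005; the 14-day objection period therefore ends 27 August 2005, and step 5 runs from that date. The window is 21–44 days after 27 August 2005; it closes on 10 October 2005.

10 October 2005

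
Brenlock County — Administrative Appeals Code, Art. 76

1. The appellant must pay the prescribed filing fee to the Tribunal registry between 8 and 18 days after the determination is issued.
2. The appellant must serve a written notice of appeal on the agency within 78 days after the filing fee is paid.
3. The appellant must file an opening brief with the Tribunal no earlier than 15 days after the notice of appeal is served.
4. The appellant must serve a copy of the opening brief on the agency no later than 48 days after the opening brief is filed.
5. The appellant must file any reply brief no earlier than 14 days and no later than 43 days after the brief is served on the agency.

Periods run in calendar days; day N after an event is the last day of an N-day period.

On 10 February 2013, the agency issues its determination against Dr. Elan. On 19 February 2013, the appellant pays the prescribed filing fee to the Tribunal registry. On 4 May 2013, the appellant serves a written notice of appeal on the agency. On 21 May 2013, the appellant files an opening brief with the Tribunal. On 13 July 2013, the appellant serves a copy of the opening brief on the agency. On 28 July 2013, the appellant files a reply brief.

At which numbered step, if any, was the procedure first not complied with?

Step 1: the window is 8–18 days after 10 February 2013 (when the determination is issued), so 18 February 2013 through 28 February 2013; 19 February 2013 falls inside that range.
Step 2: 78 days after 19 February 2013 (when the filing fee is paid) is 8 May 2013; completed 4 May 2013, before the deadline.
Step 3: the earliest permitted date is 15 days after 4 May 2013 (when the notice of appeal is served), i.e. 19 May 2013; 21 May 2013 is on or after that date.
Step 4: 48 days after 21 May 2013 (when the opening brief is filed) is 8 July 2013; done 13 July 2013 — 5 days late.
The procedure was therefore not followed at step 4.

Step 4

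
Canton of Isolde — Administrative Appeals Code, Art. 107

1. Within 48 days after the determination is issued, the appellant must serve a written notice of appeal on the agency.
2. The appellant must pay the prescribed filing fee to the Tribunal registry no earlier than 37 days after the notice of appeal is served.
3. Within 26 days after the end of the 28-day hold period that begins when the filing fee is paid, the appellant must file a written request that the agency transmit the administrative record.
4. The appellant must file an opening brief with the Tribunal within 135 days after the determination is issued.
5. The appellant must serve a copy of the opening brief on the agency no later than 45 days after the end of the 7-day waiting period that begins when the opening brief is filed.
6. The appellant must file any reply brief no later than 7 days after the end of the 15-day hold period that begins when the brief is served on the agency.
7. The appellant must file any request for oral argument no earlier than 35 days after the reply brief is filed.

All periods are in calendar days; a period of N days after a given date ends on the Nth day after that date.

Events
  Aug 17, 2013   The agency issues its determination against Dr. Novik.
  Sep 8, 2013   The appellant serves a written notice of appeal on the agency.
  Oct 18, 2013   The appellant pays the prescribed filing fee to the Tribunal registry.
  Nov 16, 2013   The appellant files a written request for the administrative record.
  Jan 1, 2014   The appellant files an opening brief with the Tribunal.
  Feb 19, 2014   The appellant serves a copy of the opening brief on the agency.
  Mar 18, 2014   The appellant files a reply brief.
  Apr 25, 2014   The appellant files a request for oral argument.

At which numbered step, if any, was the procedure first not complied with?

Step 1 — counting 48 days from Aug 17, 2013 (when the determination is issued) gives a deadline of Oct 4, 2013; Sep 8, 2013 is within that limit.
Step 2 — must wait 37 days from Sep 8, 2013 (when the notice of appeal is served), so not before Oct 15, 2013; done Oct 18, 2013, after the minimum wait.
Step 3 — counting 26 days from Nov 15, 2013 (end of the 28-day hold period, which began when the filing fee is paid on Oct 18, 2013) gives a deadline of Dec 11, 2013; completed Nov 16, 2013, before the deadline.
Step 4 — counting 135 days from Aug 17, 2013 (when the determination is issued) gives a deadline of Dec 30, 2013; Jan 1, 2014 misses that deadline by 2 days.
No need to go further; step 4 was not satisfied.

Step 4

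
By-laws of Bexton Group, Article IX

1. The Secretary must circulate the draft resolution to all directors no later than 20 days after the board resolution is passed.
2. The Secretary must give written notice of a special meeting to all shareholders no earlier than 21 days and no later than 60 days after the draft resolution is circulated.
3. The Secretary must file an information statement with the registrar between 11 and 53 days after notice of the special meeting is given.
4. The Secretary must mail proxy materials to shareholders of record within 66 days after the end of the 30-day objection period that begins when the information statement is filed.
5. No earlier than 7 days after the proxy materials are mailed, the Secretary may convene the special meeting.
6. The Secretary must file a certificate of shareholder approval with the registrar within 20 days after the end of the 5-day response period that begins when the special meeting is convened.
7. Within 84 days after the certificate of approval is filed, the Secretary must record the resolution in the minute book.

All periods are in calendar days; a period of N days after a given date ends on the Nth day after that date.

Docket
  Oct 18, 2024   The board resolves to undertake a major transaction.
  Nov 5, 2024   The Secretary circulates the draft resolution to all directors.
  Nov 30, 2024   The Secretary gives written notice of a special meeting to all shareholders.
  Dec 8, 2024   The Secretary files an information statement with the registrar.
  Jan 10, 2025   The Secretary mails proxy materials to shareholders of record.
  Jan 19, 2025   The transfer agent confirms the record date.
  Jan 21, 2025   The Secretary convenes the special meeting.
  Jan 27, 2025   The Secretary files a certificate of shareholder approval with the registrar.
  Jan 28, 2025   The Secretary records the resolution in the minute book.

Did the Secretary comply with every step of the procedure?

No

(1) due by Oct 18, 2024 + 20 days = Nov 7, 2024; completed Nov 5, 2024, before the deadline.
(2) the permitted window runs from Nov 5, 2024 + 21 = Nov 26, 2024 to Nov 5, 2024 + 60 = Jan 4, 2025; done Nov 30, 2024, which is between those dates.
(3) the permitted window runs from Nov 30, 2024 + 11 = Dec 11, 2024 to Nov 30, 2024 + 53 = Jan 22, 2025; done Dec 8, 2024 — 3 days before the window opened.
That is the first point of non-compliance.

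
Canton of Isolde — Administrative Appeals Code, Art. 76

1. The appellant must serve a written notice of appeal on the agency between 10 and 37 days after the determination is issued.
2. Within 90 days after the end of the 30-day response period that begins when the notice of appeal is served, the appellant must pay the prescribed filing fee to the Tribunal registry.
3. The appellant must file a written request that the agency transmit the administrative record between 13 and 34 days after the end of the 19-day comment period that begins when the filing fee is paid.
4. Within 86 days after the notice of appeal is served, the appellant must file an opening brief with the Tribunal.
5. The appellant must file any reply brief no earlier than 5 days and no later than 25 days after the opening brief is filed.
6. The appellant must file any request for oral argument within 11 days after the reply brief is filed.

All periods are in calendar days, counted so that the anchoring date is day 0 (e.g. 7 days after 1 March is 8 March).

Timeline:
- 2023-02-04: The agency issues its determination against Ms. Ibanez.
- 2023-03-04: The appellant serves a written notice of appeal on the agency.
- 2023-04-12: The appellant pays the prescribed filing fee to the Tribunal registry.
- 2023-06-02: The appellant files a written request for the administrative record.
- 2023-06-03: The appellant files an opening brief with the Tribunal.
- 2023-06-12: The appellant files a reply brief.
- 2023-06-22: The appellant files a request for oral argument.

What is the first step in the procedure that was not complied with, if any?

Step 4

(1) the permitted window runs from 2023-02-04 + 10 = 2023-02-14 to 2023-02-04 + 37 = 2023-03-13; 2023-03-04 falls inside that range.
(2) due by 2023-04-03 + 90 days = 2023-07-02; 2023-04-12 is within that limit.
(3) the permitted window runs from 2023-05-01 + 13 = 2023-05-14 to 2023-05-01 + 34 = 2023-06-04; done 2023-06-02 — within the window.
(4) due by 2023-03-04 + 86 days = 2023-05-29; not done until 2023-06-03, 5 days after the deadline.
The procedure was therefore not followed at step 4.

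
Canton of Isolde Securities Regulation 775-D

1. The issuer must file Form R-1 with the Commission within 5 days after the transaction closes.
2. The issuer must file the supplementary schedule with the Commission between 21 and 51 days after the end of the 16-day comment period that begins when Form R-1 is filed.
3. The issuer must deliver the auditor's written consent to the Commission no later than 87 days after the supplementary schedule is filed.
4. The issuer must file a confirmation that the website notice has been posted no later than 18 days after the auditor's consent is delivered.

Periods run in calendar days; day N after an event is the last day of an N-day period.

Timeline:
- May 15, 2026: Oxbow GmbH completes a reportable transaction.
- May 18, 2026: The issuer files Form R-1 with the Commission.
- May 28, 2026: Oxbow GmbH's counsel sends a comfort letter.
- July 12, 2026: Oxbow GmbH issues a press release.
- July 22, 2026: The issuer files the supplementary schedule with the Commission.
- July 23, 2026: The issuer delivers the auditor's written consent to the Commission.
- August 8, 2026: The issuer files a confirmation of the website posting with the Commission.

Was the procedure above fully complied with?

Yes

Step 1: 5 days after May 15, 2026 (when the transaction closes) is May 20, 2026; completed May 18, 2026, before the deadline.
Step 2: the window is 21–51 days after June 3, 2026 (end of the 16-day comment period, which began when Form R-1 is filed on May 18, 2026), so June 24, 2026 through July 24, 2026; July 22, 2026 falls inside that range.
Step 3: 87 days after July 22, 2026 (when the supplementary schedule is filed) is October 17, 2026; completed July 23, 2026, before the deadline.
Step 4: 18 days after July 23, 2026 (when the auditor's consent is delivered) is August 10, 2026; August 8, 2026 is within that limit.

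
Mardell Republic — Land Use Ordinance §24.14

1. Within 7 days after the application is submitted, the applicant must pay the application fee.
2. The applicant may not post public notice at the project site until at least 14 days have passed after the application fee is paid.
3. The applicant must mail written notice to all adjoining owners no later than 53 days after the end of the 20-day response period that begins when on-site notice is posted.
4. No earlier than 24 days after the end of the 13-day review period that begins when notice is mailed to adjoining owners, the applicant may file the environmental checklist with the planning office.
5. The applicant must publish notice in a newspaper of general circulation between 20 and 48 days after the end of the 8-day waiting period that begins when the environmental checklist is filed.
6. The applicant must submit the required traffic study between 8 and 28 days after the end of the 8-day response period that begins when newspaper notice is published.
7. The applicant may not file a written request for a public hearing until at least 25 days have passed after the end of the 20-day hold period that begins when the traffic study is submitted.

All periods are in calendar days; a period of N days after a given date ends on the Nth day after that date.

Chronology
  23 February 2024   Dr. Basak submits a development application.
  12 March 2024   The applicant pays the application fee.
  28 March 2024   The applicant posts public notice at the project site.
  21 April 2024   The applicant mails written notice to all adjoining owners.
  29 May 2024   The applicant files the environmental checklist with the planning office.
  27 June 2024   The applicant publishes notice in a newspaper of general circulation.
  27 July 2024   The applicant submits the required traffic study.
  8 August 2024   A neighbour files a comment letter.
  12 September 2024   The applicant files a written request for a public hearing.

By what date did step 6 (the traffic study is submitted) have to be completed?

2 August 2024

Newspaper notice is published on 27 June 2024; the 8-day response period therefore ends 5 July 2024, and step 6 runs from that date. The window is 8–28 days after 5 July 2024; it closes on 2 August 2024.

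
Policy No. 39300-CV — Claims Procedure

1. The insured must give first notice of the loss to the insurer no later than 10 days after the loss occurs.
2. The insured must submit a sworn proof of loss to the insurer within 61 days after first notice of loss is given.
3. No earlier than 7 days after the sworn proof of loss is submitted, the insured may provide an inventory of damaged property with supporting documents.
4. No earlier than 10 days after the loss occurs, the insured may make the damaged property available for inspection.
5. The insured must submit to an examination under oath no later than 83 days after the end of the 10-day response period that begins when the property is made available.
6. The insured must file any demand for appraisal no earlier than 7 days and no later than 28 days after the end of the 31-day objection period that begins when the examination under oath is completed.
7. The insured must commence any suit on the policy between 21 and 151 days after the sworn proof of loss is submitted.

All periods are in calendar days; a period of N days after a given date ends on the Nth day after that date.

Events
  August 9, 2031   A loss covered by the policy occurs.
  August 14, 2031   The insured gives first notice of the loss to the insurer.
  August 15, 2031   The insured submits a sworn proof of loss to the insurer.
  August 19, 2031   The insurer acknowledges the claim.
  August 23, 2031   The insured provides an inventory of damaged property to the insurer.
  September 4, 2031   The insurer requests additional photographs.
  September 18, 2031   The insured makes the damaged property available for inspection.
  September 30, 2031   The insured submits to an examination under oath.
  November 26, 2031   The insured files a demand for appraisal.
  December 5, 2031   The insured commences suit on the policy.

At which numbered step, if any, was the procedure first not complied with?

None — every step was satisfied

Step 1: 10 days after August 9, 2031 (when the loss occurs) is August 19, 2031; August 14, 2031 is within that limit.
Step 2: 61 days after August 14, 2031 (when first notice of loss is given) is October 14, 2031; August 15, 2031 is within that limit.
Step 3: the earliest permitted date is 7 days after August 15, 2031 (when the sworn proof of loss is submitted), i.e. August 22, 2031; August 23, 2031 is on or after that date.
Step 4: the earliest permitted date is 10 days after August 9, 2031 (when the loss occurs), i.e. August 19, 2031; September 18, 2031 is on or after that date.
Step 5: 83 days after September 28, 2031 (end of the 10-day response period, which began when the property is made available on September 18, 2031) is December 20, 2031; done September 30, 2031 — timely.
Step 6: the window is 7–28 days after October 31, 2031 (end of the 31-day objection period, which began when the examination under oath is completed on September 30, 2031), so November 7, 2031 through November 28, 2031; done November 26, 2031 — within the window.
Step 7: the window is 21–151 days after August 15, 2031 (when the sworn proof of loss is submitted), so September 5, 2031 through January 13, 2032; December 5, 2031 falls inside that range.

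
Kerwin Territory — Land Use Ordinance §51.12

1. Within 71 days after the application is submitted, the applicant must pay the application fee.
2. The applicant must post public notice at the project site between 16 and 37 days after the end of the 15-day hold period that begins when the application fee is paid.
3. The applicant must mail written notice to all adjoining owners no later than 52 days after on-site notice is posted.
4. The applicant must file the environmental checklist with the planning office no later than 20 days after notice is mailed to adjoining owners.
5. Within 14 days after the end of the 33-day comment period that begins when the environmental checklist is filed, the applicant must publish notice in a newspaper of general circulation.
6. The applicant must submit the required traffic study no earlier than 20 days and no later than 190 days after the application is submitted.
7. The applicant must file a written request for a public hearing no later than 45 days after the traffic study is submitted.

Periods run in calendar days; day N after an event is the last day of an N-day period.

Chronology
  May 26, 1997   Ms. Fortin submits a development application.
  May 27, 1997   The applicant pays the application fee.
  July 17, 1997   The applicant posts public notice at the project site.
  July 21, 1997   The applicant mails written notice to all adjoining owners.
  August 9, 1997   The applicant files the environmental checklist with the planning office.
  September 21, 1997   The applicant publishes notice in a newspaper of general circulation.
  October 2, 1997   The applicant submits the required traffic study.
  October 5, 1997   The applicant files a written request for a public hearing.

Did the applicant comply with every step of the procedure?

Yes

Step 1 — counting 71 days from May 26, 1997 (when the application is submitted) gives a deadline of August 5, 1997; completed May 27, 1997, before the deadline.
Step 2 — 16 and 37 days from June 11, 1997 (end of the 15-day hold period, which began when the application fee is paid on May 27, 1997) are June 27, 1997 and July 18, 1997 respectively; done July 17, 1997, which is between those dates.
Step 3 — counting 52 days from July 17, 1997 (when on-site notice is posted) gives a deadline of September 7, 1997; July 21, 1997 is within that limit.
Step 4 — counting 20 days from July 21, 1997 (when notice is mailed to adjoining owners) gives a deadline of August 10, 1997; done August 9, 1997 — timely.
Step 5 — counting 14 days from September 11, 1997 (end of the 33-day comment period, which began when the environmental checklist is filed on August 9, 1997) gives a deadline of September 25, 1997; done September 21, 1997 — timely.
Step 6 — 20 and 190 days from May 26, 1997 (when the application is submitted) are June 15, 1997 and December 2, 1997 respectively; done October 2, 1997, which is between those dates.
Step 7 — counting 45 days from October 2, 1997 (when the traffic study is submitted) gives a deadline of November 16, 1997; October 5, 1997 is within that limit.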